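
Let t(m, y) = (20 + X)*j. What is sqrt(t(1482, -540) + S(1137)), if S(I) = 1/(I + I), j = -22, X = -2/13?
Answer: I*sqrt(381562971582)/29562 ≈ 20.895*I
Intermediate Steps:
X = -2/13 (X = -2*1/13 = -2/13 ≈ -0.15385)
t(m, y) = -5676/13 (t(m, y) = (20 - 2/13)*(-22) = (258/13)*(-22) = -5676/13)
S(I) = 1/(2*I)
sqrt(t(1482, -540) + S(1137)) = sqrt(-5676/13 + (1/2)/1137) = sqrt(-5676/13 + (1/2)*(1/1137)) = sqrt(-5676/13 + 1/2274) = sqrt(-12907211/29562) = I*sqrt(381562971582)/29562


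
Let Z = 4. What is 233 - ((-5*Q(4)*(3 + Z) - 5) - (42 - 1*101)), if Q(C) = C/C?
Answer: 214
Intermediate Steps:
Q(C) = 1
233 - ((-5*Q(4)*(3 + Z) - 5) - (42 - 1*101)) = 233 - ((-5*(3 + 4) - 5) - (42 - 1*101)) = 233 - ((-5*7 - 5) - (42 - 101)) = 233 - ((-5*7 - 5) - 1*(-59)) = 233 - ((-35 - 5) + 59) = 233 - (-40 + 59) = 233 - 1*19 = 233 - 19 = 214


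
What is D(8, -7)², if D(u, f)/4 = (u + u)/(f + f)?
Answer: 1024/49 ≈ 20.898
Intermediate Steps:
D(u, f) = 4*u/f (D(u, f) = 4*((u + u)/(f + f)) = 4*((2*u)/((2*f))) = 4*((2*u)*(1/(2*f))) = 4*(u/f) = 4*u/f)
D(8, -7)² = (4*8/(-7))² = (4*8*(-⅐))² = (-32/7)² = 1024/49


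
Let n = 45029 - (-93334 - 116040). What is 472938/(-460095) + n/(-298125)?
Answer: -1911438441/1016043125 ≈ -1.8813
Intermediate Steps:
n = 254403 (n = 45029 - 1*(-209374) = 45029 + 209374 = 254403)
472938/(-460095) + n/(-298125) = 472938/(-460095) + 254403/(-298125) = 472938*(-1/460095) + 254403*(-1/298125) = -157646/153365 - 28267/33125 = -1911438441/1016043125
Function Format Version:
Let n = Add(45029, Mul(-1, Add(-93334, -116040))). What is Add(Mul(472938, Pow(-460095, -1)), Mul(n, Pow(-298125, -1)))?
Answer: Rational(-1911438441, 1016043125) ≈ -1.8813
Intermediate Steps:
n = 254403 (n = Add(45029, Mul(-1, -209374)) = Add(45029, 209374) = 254403)
Add(Mul(472938, Pow(-460095, -1)), Mul(n, Pow(-298125, -1))) = Add(Mul(472938, Pow(-460095, -1)), Mul(254403, Pow(-298125, -1))) = Add(Mul(472938, Rational(-1, 460095)), Mul(254403, Rational(-1, 298125))) = Add(Rational(-157646, 153365), Rational(-28267, 33125)) = Rational(-1911438441, 1016043125)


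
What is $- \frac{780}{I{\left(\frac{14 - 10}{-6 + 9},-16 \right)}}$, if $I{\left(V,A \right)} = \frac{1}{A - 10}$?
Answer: $20280$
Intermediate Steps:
$I{\left(V,A \right)} = \frac{1}{-10 + A}$
$- \frac{780}{I{\left(\frac{14 - 10}{-6 + 9},-16 \right)}} = - \frac{780}{\frac{1}{-10 - 16}} = - \frac{780}{\frac{1}{-26}} = - \frac{780}{- \frac{1}{26}} = \left(-780\right) \left(-26\right) = 20280$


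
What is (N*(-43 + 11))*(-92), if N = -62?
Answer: -182528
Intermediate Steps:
(N*(-43 + 11))*(-92) = -62*(-43 + 11)*(-92) = -62*(-32)*(-92) = 1984*(-92) = -182528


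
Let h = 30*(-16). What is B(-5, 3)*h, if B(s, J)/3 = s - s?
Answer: 0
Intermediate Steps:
B(s, J) = 0 (B(s, J) = 3*(s - s) = 3*0 = 0)
h = -480
B(-5, 3)*h = 0*(-480) = 0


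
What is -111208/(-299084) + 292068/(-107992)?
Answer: -4708955711/2018667458 ≈ -2.3327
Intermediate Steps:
-111208/(-299084) + 292068/(-107992) = -111208*(-1/299084) + 292068*(-1/107992) = 27802/74771 - 73017/26998 = -4708955711/2018667458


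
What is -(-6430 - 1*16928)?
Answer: 23358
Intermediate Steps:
-(-6430 - 1*16928) = -(-6430 - 16928) = -1*(-23358) = 23358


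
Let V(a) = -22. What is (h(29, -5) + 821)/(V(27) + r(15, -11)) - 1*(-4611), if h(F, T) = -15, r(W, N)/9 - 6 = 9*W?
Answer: 5750723/1247 ≈ 4611.6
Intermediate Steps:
r(W, N) = 54 + 81*W (r(W, N) = 54 + 9*(9*W) = 54 + 81*W)
(h(29, -5) + 821)/(V(27) + r(15, -11)) - 1*(-4611) = (-15 + 821)/(-22 + (54 + 81*15)) - 1*(-4611) = 806/(-22 + (54 + 1215)) + 4611 = 806/(-22 + 1269) + 4611 = 806/1247 + 4611 = 5750723/1247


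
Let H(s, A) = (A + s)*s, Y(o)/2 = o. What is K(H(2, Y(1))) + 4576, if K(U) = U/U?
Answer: 4577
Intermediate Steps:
Y(o) = 2*o
H(s, A) = s*(A + s)
K(U) = 1
K(H(2, Y(1))) + 4576 = 1 + 4576 = 4577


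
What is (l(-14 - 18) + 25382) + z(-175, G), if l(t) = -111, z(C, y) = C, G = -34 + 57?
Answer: 25096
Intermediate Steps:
G = 23
(l(-14 - 18) + 25382) + z(-175, G) = (-111 + 25382) - 175 = 25271 - 175 = 25096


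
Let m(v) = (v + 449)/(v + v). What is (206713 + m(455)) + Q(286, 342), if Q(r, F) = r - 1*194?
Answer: 94096727/455 ≈ 2.0681e+5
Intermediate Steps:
Q(r, F) = -194 + r (Q(r, F) = r - 194 = -194 + r)
m(v) = (449 + v)/(2*v) (m(v) = (449 + v)/((2*v)) = (449 + v)*(1/(2*v)) = (449 + v)/(2*v))
(206713 + m(455)) + Q(286, 342) = (206713 + (½)*(449 + 455)/455) + (-194 + 286) = (206713 + (½)*(1/455)*904) + 92 = (206713 + 452/455) + 92 = 94054867/455 + 92 = 94096727/455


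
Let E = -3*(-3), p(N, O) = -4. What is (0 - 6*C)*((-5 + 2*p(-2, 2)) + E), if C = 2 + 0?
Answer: 48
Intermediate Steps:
E = 9
C = 2
(0 - 6*C)*((-5 + 2*p(-2, 2)) + E) = (0 - 6*2)*((-5 + 2*(-4)) + 9) = (0 - 12)*((-5 - 8) + 9) = -12*(-13 + 9) = -12*(-4) = 48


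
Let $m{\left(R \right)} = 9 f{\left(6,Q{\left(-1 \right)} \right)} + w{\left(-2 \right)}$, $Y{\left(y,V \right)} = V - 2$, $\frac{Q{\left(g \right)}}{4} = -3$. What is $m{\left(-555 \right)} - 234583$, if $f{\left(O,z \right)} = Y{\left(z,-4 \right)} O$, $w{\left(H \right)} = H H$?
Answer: $-234903$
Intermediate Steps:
$Q{\left(g \right)} = -12$ ($Q{\left(g \right)} = 4 \left(-3\right) = -12$)
$Y{\left(y,V \right)} = -2 + V$ ($Y{\left(y,V \right)} = V - 2 = -2 + V$)
$w{\left(H \right)} = H^{2}$
$f{\left(O,z \right)} = - 6 O$ ($f{\left(O,z \right)} = \left(-2 - 4\right) O = - 6 O$)
$m{\left(R \right)} = -320$ ($m{\left(R \right)} = 9 \left(\left(-6\right) 6\right) + \left(-2\right)^{2} = 9 \left(-36\right) + 4 = -324 + 4 = -320$)
$m{\left(-555 \right)} - 234583 = -320 - 234583 = -234903$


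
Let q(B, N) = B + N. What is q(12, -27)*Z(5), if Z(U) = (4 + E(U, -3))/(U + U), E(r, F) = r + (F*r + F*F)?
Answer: -9/2 ≈ -4.5000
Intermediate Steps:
E(r, F) = r + F² + F*r (E(r, F) = r + (F*r + F²) = r + (F² + F*r) = r + F² + F*r)
Z(U) = (13 - 2*U)/(2*U) (Z(U) = (4 + (U + (-3)² - 3*U))/(U + U) = (4 + (U + 9 - 3*U))/((2*U)) = (4 + (9 - 2*U))*(1/(2*U)) = (13 - 2*U)*(1/(2*U)) = (13 - 2*U)/(2*U))
q(12, -27)*Z(5) = (12 - 27)*((13/2 - 1*5)/5) = -3*(13/2 - 5) = -3*3/2 = -15*3/10 = -9/2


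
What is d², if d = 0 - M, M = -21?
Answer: 441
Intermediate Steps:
d = 21 (d = 0 - 1*(-21) = 0 + 21 = 21)
d² = 21² = 441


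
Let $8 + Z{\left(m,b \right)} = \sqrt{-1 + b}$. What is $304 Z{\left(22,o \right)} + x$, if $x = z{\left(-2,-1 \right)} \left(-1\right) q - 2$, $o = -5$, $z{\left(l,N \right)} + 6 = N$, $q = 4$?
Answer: $-2406 + 304 i \sqrt{6} \approx -2406.0 + 744.64 i$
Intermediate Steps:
$z{\left(l,N \right)} = -6 + N$
$Z{\left(m,b \right)} = -8 + \sqrt{-1 + b}$
$x = 26$ ($x = \left(-6 - 1\right) \left(-1\right) 4 - 2 = \left(-7\right) \left(-1\right) 4 - 2 = 7 \cdot 4 - 2 = 28 - 2 = 26$)
$304 Z{\left(22,o \right)} + x = 304 \left(-8 + \sqrt{-1 - 5}\right) + 26 = 304 \left(-8 + \sqrt{-6}\right) + 26 = 304 \left(-8 + i \sqrt{6}\right) + 26 = \left(-2432 + 304 i \sqrt{6}\right) + 26 = -2406 + 304 i \sqrt{6}$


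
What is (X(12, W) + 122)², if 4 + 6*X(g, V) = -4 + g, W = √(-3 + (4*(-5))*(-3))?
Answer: 135424/9 ≈ 15047.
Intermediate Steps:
W = √57 (W = √(-3 - 20*(-3)) = √(-3 + 60) = √57 ≈ 7.5498)
X(g, V) = -4/3 + g/6 (X(g, V) = -⅔ + (-4 + g)/6 = -⅔ + (-⅔ + g/6) = -4/3 + g/6)
(X(12, W) + 122)² = ((-4/3 + (⅙)*12) + 122)² = ((-4/3 + 2) + 122)² = (⅔ + 122)² = (368/3)² = 135424/9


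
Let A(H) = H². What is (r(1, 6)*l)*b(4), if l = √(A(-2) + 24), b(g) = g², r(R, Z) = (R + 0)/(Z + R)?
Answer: 32*√7/7 ≈ 12.095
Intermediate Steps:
r(R, Z) = R/(R + Z)
l = 2*√7 (l = √((-2)² + 24) = √(4 + 24) = √28 = 2*√7 ≈ 5.2915)
(r(1, 6)*l)*b(4) = ((1/(1 + 6))*(2*√7))*4² = ((1/7)*(2*√7))*16 = ((1*(⅐))*(2*√7))*16 = ((2*√7)/7)*16 = (2*√7/7)*16 = 32*√7/7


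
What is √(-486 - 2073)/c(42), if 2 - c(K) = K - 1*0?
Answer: -I*√2559/40 ≈ -1.2647*I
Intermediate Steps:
c(K) = 2 - K (c(K) = 2 - (K - 1*0) = 2 - (K + 0) = 2 - K)
√(-486 - 2073)/c(42) = √(-486 - 2073)/(2 - 1*42) = √(-2559)/(2 - 42) = (I*√2559)/(-40) = (I*√2559)*(-1/40) = -I*√2559/40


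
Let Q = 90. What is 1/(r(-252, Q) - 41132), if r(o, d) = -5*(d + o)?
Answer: -1/40322 ≈ -2.4800e-5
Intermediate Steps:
r(o, d) = -5*d - 5*o
1/(r(-252, Q) - 41132) = 1/((-5*90 - 5*(-252)) - 41132) = 1/((-450 + 1260) - 41132) = 1/(810 - 41132) = 1/(-40322) = -1/40322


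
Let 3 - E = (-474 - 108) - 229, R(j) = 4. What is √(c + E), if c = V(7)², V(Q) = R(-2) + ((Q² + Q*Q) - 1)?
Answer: √11015 ≈ 104.95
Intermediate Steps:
E = 814 (E = 3 - ((-474 - 108) - 229) = 3 - (-582 - 229) = 3 - 1*(-811) = 3 + 811 = 814)
V(Q) = 3 + 2*Q² (V(Q) = 4 + ((Q² + Q*Q) - 1) = 4 + ((Q² + Q²) - 1) = 4 + (2*Q² - 1) = 4 + (-1 + 2*Q²) = 3 + 2*Q²)
c = 10201 (c = (3 + 2*7²)² = (3 + 2*49)² = (3 + 98)² = 101² = 10201)
√(c + E) = √(10201 + 814) = √11015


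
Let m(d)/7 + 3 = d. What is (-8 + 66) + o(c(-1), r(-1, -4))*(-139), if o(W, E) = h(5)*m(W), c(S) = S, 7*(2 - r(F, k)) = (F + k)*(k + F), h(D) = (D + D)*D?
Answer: 194658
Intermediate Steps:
h(D) = 2*D**2 (h(D) = (2*D)*D = 2*D**2)
r(F, k) = 2 - (F + k)**2/7 (r(F, k) = 2 - (F + k)*(k + F)/7 = 2 - (F + k)*(F + k)/7 = 2 - (F + k)**2/7)
m(d) = -21 + 7*d
o(W, E) = -1050 + 350*W (o(W, E) = (2*5**2)*(-21 + 7*W) = (2*25)*(-21 + 7*W) = 50*(-21 + 7*W) = -1050 + 350*W)
(-8 + 66) + o(c(-1), r(-1, -4))*(-139) = (-8 + 66) + (-1050 + 350*(-1))*(-139) = 58 + (-1050 - 350)*(-139) = 58 - 1400*(-139) = 58 + 194600 = 194658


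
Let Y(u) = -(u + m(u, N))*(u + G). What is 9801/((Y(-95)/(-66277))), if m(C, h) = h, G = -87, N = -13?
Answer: 24058551/728 ≈ 33047.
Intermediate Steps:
Y(u) = -(-87 + u)*(-13 + u) (Y(u) = -(u - 13)*(u - 87) = -(-13 + u)*(-87 + u) = -(-87 + u)*(-13 + u))
9801/((Y(-95)/(-66277))) = 9801/(((-1131 - 1*(-95)² + 100*(-95))/(-66277))) = 9801/(((-1131 - 1*9025 - 9500)*(-1/66277))) = 9801/(((-1131 - 9025 - 9500)*(-1/66277))) = 9801/((-19656*(-1/66277))) = 9801/(19656/66277) = 9801*(66277/19656) = 24058551/728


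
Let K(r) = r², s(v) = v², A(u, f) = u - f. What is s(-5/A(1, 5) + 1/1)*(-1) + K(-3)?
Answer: 63/16 ≈ 3.9375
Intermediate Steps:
s(-5/A(1, 5) + 1/1)*(-1) + K(-3) = (-5/(1 - 1*5) + 1/1)²*(-1) + (-3)² = (-5/(1 - 5) + 1*1)²*(-1) + 9 = (-5/(-4) + 1)²*(-1) + 9 = (-5*(-¼) + 1)²*(-1) + 9 = (5/4 + 1)²*(-1) + 9 = (9/4)²*(-1) + 9 = (81/16)*(-1) + 9 = -81/16 + 9 = 63/16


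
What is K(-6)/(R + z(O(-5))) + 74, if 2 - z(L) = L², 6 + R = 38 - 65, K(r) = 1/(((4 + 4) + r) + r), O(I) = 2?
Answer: 10361/140 ≈ 74.007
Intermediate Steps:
K(r) = 1/(8 + 2*r) (K(r) = 1/((8 + r) + r) = 1/(8 + 2*r))
R = -33 (R = -6 + (38 - 65) = -6 - 27 = -33)
z(L) = 2 - L²
K(-6)/(R + z(O(-5))) + 74 = (1/(2*(4 - 6)))/(-33 + (2 - 1*2²)) + 74 = ((½)/(-2))/(-33 + (2 - 1*4)) + 74 = ((½)*(-½))/(-33 + (2 - 4)) + 74 = -¼/(-33 - 2) + 74 = -¼/(-35) + 74 = -1/35*(-¼) + 74 = 1/140 + 74 = 10361/140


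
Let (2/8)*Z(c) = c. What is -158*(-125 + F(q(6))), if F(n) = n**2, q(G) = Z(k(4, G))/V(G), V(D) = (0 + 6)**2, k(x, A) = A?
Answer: 177118/9 ≈ 19680.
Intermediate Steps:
Z(c) = 4*c
V(D) = 36 (V(D) = 6**2 = 36)
q(G) = G/9 (q(G) = (4*G)/36 = (4*G)*(1/36) = G/9)
-158*(-125 + F(q(6))) = -158*(-125 + ((1/9)*6)**2) = -158*(-125 + (2/3)**2) = -158*(-125 + 4/9) = -158*(-1121/9) = 177118/9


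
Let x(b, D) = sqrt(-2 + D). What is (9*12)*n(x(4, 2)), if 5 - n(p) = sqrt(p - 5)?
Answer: 540 - 108*I*sqrt(5) ≈ 540.0 - 241.5*I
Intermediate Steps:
n(p) = 5 - sqrt(-5 + p) (n(p) = 5 - sqrt(p - 5) = 5 - sqrt(-5 + p))
(9*12)*n(x(4, 2)) = (9*12)*(5 - sqrt(-5 + sqrt(-2 + 2))) = 108*(5 - sqrt(-5 + sqrt(0))) = 108*(5 - sqrt(-5 + 0)) = 108*(5 - sqrt(-5)) = 108*(5 - I*sqrt(5)) = 540 - 108*I*sqrt(5)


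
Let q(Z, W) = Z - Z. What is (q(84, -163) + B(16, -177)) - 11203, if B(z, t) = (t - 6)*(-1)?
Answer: -11020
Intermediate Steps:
q(Z, W) = 0
B(z, t) = 6 - t (B(z, t) = (-6 + t)*(-1) = 6 - t)
(q(84, -163) + B(16, -177)) - 11203 = (0 + (6 - 1*(-177))) - 11203 = (0 + (6 + 177)) - 11203 = (0 + 183) - 11203 = 183 - 11203 = -11020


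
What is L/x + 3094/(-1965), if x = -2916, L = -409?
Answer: -2739473/1909980 ≈ -1.4343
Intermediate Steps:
L/x + 3094/(-1965) = -409/(-2916) + 3094/(-1965) = -409*(-1/2916) + 3094*(-1/1965) = 409/2916 - 3094/1965 = -2739473/1909980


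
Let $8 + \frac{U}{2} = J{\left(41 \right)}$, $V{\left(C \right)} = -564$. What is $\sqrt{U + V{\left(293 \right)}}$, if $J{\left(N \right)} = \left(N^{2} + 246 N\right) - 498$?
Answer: $\sqrt{21958} \approx 148.18$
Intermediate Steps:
$J{\left(N \right)} = -498 + N^{2} + 246 N$
$U = 22522$ ($U = -16 + 2 \left(-498 + 41^{2} + 246 \cdot 41\right) = -16 + 2 \left(-498 + 1681 + 10086\right) = -16 + 2 \cdot 11269 = -16 + 22538 = 22522$)
$\sqrt{U + V{\left(293 \right)}} = \sqrt{22522 - 564} = \sqrt{21958}$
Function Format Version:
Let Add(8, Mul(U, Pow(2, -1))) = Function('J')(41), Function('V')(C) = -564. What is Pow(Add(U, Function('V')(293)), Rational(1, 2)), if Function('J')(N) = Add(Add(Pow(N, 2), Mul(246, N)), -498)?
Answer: Pow(21958, Rational(1, 2)) ≈ 148.18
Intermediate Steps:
Function('J')(N) = Add(-498, Pow(N, 2), Mul(246, N))
U = 22522 (U = Add(-16, Mul(2, Add(-498, Pow(41, 2), Mul(246, 41)))) = Add(-16, Mul(2, Add(-498, 1681, 10086))) = Add(-16, Mul(2, 11269)) = Add(-16, 22538) = 22522)
Pow(Add(U, Function('V')(293)), Rational(1, 2)) = Pow(Add(22522, -564), Rational(1, 2)) = Pow(21958, Rational(1, 2))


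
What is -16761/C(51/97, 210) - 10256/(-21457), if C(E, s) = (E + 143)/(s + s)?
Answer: -7325811235474/149362177 ≈ -49047.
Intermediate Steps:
C(E, s) = (143 + E)/(2*s) (C(E, s) = (143 + E)/((2*s)) = (143 + E)*(1/(2*s)) = (143 + E)/(2*s))
-16761/C(51/97, 210) - 10256/(-21457) = -16761*420/(143 + 51/97) - 10256/(-21457) = -16761*420/(143 + 51*(1/97)) - 10256*(-1/21457) = -16761*420/(143 + 51/97) + 10256/21457 = -16761/((½)*(1/210)*(13922/97)) + 10256/21457 = -16761/6961/20370 + 10256/21457 = -16761*20370/6961 + 10256/21457 = -341421570/6961 + 10256/21457 = -7325811235474/149362177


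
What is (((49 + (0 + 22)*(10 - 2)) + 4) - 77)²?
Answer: 23104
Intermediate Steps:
(((49 + (0 + 22)*(10 - 2)) + 4) - 77)² = (((49 + 22*8) + 4) - 77)² = (((49 + 176) + 4) - 77)² = ((225 + 4) - 77)² = (229 - 77)² = 152² = 23104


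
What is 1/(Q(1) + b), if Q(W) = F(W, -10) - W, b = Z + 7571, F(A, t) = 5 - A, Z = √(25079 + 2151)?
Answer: 541/4095589 - √27230/57338246 ≈ 0.00012922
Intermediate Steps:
Z = √27230 ≈ 165.02
b = 7571 + √27230 (b = √27230 + 7571 = 7571 + √27230 ≈ 7736.0)
Q(W) = 5 - 2*W (Q(W) = (5 - W) - W = 5 - 2*W)
1/(Q(1) + b) = 1/((5 - 2*1) + (7571 + √27230)) = 1/((5 - 2) + (7571 + √27230)) = 1/(3 + (7571 + √27230)) = 1/(7574 + √27230)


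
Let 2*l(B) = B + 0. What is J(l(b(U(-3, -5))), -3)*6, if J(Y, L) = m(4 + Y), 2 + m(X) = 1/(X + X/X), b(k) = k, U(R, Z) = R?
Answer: -72/7 ≈ -10.286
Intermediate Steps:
l(B) = B/2 (l(B) = (B + 0)/2 = B/2)
m(X) = -2 + 1/(1 + X) (m(X) = -2 + 1/(X + X/X) = -2 + 1/(X + 1) = -2 + 1/(1 + X))
J(Y, L) = (-9 - 2*Y)/(5 + Y) (J(Y, L) = (-1 - 2*(4 + Y))/(1 + (4 + Y)) = (-1 + (-8 - 2*Y))/(5 + Y) = (-9 - 2*Y)/(5 + Y))
J(l(b(U(-3, -5))), -3)*6 = ((-9 - (-3))/(5 + (½)*(-3)))*6 = ((-9 - 2*(-3/2))/(5 - 3/2))*6 = ((-9 + 3)/(7/2))*6 = ((2/7)*(-6))*6 = -12/7*6 = -72/7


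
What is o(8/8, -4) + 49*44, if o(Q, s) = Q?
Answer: 2157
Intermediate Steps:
o(8/8, -4) + 49*44 = 8/8 + 49*44 = 8*(⅛) + 2156 = 1 + 2156 = 2157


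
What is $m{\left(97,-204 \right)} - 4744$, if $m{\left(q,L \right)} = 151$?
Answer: $-4593$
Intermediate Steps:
$m{\left(97,-204 \right)} - 4744 = 151 - 4744 = -4593$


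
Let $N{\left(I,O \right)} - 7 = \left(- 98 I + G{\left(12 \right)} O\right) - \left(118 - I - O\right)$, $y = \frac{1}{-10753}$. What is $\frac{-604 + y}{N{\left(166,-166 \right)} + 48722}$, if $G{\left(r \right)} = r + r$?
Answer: $- \frac{6494813}{304944327} \approx -0.021298$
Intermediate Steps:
$y = - \frac{1}{10753} \approx -9.2997 \cdot 10^{-5}$
$G{\left(r \right)} = 2 r$
$N{\left(I,O \right)} = -111 - 97 I + 25 O$ ($N{\left(I,O \right)} = 7 - \left(118 - O + 97 I - 2 \cdot 12 O\right) = 7 - \left(118 - 25 O + 97 I\right) = -111 - 97 I + 25 O$)
$\frac{-604 + y}{N{\left(166,-166 \right)} + 48722} = \frac{-604 - \frac{1}{10753}}{\left(-111 - 16102 + 25 \left(-166\right)\right) + 48722} = - \frac{6494813}{10753 \left(\left(-111 - 16102 - 4150\right) + 48722\right)} = - \frac{6494813}{10753 \left(-20363 + 48722\right)} = - \frac{6494813}{10753 \cdot 28359} = \left(- \frac{6494813}{10753}\right) \frac{1}{28359} = - \frac{6494813}{304944327}$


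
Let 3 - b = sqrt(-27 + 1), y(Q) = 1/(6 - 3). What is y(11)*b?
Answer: 1 - I*sqrt(26)/3 ≈ 1.0 - 1.6997*I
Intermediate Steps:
y(Q) = 1/3
b = 3 - I*sqrt(26) (b = 3 - sqrt(-27 + 1) = 3 - sqrt(-26) = 3 - I*sqrt(26) ≈ 3.0 - 5.099*I)
y(11)*b = (3 - I*sqrt(26))/3 = 1 - I*sqrt(26)/3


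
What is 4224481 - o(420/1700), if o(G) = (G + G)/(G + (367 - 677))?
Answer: 111226360291/26329 ≈ 4.2245e+6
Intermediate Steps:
o(G) = 2*G/(-310 + G) (o(G) = (2*G)/(G - 310) = (2*G)/(-310 + G) = 2*G/(-310 + G))
4224481 - o(420/1700) = 4224481 - 2*420/1700/(-310 + 420/1700) = 4224481 - 2*420*(1/1700)/(-310 + 420*(1/1700)) = 4224481 - 2*21/(85*(-310 + 21/85)) = 4224481 - 2*21/(85*(-26329/85)) = 4224481 - 2*21*(-85)/(85*26329) = 4224481 - 1*(-42/26329) = 4224481 + 42/26329 = 111226360291/26329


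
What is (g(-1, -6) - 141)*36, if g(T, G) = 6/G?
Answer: -5112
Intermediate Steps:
(g(-1, -6) - 141)*36 = (6/(-6) - 141)*36 = (6*(-⅙) - 141)*36 = (-1 - 141)*36 = -142*36 = -5112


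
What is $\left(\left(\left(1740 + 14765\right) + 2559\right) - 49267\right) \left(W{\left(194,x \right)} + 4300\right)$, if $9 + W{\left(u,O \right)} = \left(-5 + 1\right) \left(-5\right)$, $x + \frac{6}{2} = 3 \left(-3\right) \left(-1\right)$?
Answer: $-130205133$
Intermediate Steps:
$x = 6$ ($x = -3 + 3 \left(-3\right) \left(-1\right) = -3 - -9 = -3 + 9 = 6$)
$W{\left(u,O \right)} = 11$ ($W{\left(u,O \right)} = -9 + \left(-5 + 1\right) \left(-5\right) = -9 - -20 = -9 + 20 = 11$)
$\left(\left(\left(1740 + 14765\right) + 2559\right) - 49267\right) \left(W{\left(194,x \right)} + 4300\right) = \left(\left(\left(1740 + 14765\right) + 2559\right) - 49267\right) \left(11 + 4300\right) = \left(\left(16505 + 2559\right) - 49267\right) 4311 = \left(19064 - 49267\right) 4311 = \left(-30203\right) 4311 = -130205133$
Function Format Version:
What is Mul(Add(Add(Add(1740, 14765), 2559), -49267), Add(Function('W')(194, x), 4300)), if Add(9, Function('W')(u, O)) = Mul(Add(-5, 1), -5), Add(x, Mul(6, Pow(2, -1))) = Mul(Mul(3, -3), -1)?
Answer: -130205133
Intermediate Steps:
x = 6 (x = Add(-3, Mul(Mul(3, -3), -1)) = Add(-3, Mul(-9, -1)) = Add(-3, 9) = 6)
Function('W')(u, O) = 11 (Function('W')(u, O) = Add(-9, Mul(Add(-5, 1), -5)) = Add(-9, Mul(-4, -5)) = Add(-9, 20) = 11)
Mul(Add(Add(Add(1740, 14765), 2559), -49267), Add(Function('W')(194, x), 4300)) = Mul(Add(Add(Add(1740, 14765), 2559), -49267), Add(11, 4300)) = Mul(Add(Add(16505, 2559), -49267), 4311) = Mul(Add(19064, -49267), 4311) = Mul(-30203, 4311) = -130205133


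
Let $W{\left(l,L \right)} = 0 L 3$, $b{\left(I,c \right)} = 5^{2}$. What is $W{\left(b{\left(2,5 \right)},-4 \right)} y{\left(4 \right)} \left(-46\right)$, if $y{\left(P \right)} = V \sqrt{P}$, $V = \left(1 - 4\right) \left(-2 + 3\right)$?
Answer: $0$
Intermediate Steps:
$b{\left(I,c \right)} = 25$
$W{\left(l,L \right)} = 0$ ($W{\left(l,L \right)} = 0 \cdot 3 = 0$)
$V = -3$ ($V = \left(-3\right) 1 = -3$)
$y{\left(P \right)} = - 3 \sqrt{P}$
$W{\left(b{\left(2,5 \right)},-4 \right)} y{\left(4 \right)} \left(-46\right) = 0 \left(- 3 \sqrt{4}\right) \left(-46\right) = 0 \left(\left(-3\right) 2\right) \left(-46\right) = 0 \left(-6\right) \left(-46\right) = 0 \left(-46\right) = 0$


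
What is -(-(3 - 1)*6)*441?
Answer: 5292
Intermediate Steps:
-(-(3 - 1)*6)*441 = -(-2*6)*441 = -(-1*12)*441 = -(-12)*441 = -1*(-5292) = 5292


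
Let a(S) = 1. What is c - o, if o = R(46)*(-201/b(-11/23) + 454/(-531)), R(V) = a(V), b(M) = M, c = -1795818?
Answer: -10491822757/5841 ≈ -1.7962e+6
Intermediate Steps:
R(V) = 1
o = 2449819/5841 (o = 1*(-201/((-11/23)) + 454/(-531)) = 1*(-201/((-11*1/23)) + 454*(-1/531)) = 1*(-201/(-11/23) - 454/531) = 1*(-201*(-23/11) - 454/531) = 1*(4623/11 - 454/531) = 1*(2449819/5841) = 2449819/5841 ≈ 419.42)
c - o = -1795818 - 1*2449819/5841 = -1795818 - 2449819/5841 = -10491822757/5841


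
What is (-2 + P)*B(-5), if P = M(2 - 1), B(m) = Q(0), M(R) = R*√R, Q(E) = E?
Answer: 0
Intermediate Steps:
M(R) = R^(3/2)
B(m) = 0
P = 1 (P = (2 - 1)^(3/2) = 1^(3/2) = 1)
(-2 + P)*B(-5) = (-2 + 1)*0 = -1*0 = 0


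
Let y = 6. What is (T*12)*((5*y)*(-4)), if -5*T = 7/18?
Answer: 112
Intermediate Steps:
T = -7/90 (T = -7/(5*18) = -⅕*7/18 = -7/90 ≈ -0.077778)
(T*12)*((5*y)*(-4)) = (-7/90*12)*((5*6)*(-4)) = -28*(-4) = -14/15*(-120) = 112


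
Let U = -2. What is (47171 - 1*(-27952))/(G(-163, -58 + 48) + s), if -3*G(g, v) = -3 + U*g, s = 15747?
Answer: 225369/46918 ≈ 4.8035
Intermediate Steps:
G(g, v) = 1 + 2*g/3 (G(g, v) = -(-3 - 2*g)/3 = 1 + 2*g/3)
(47171 - 1*(-27952))/(G(-163, -58 + 48) + s) = (47171 - 1*(-27952))/((1 + (2/3)*(-163)) + 15747) = (47171 + 27952)/((1 - 326/3) + 15747) = 75123/(-323/3 + 15747) = 75123/(46918/3) = 75123*(3/46918) = 225369/46918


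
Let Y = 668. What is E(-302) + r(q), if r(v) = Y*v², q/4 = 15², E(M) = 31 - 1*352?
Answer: 541079679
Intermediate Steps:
E(M) = -321 (E(M) = 31 - 352 = -321)
q = 900 (q = 4*15² = 4*225 = 900)
r(v) = 668*v²
E(-302) + r(q) = -321 + 668*900² = -321 + 668*810000 = -321 + 541080000 = 541079679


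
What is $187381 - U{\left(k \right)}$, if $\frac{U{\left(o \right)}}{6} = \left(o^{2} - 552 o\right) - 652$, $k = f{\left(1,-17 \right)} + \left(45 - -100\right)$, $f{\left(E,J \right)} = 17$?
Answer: $570373$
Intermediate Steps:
$k = 162$ ($k = 17 + \left(45 - -100\right) = 17 + \left(45 + 100\right) = 17 + 145 = 162$)
$U{\left(o \right)} = -3912 - 3312 o + 6 o^{2}$ ($U{\left(o \right)} = 6 \left(\left(o^{2} - 552 o\right) - 652\right) = 6 \left(-652 + o^{2} - 552 o\right) = -3912 - 3312 o + 6 o^{2}$)
$187381 - U{\left(k \right)} = 187381 - \left(-3912 - 536544 + 6 \cdot 162^{2}\right) = 187381 - \left(-3912 - 536544 + 6 \cdot 26244\right) = 187381 - \left(-3912 - 536544 + 157464\right) = 187381 - -382992 = 187381 + 382992 = 570373$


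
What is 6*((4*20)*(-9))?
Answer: -4320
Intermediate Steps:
6*((4*20)*(-9)) = 6*(80*(-9)) = 6*(-720) = -4320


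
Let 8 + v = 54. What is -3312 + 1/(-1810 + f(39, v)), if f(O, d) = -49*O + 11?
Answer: -12287521/3710 ≈ -3312.0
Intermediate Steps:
v = 46 (v = -8 + 54 = 46)
f(O, d) = 11 - 49*O
-3312 + 1/(-1810 + f(39, v)) = -3312 + 1/(-1810 + (11 - 49*39)) = -3312 + 1/(-1810 + (11 - 1911)) = -3312 + 1/(-1810 - 1900) = -3312 + 1/(-3710) = -3312 - 1/3710 = -12287521/3710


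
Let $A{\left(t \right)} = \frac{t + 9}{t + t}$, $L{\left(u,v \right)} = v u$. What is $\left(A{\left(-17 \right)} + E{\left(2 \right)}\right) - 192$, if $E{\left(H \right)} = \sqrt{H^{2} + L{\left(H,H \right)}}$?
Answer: $- \frac{3260}{17} + 2 \sqrt{2} \approx -188.94$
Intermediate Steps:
$L{\left(u,v \right)} = u v$
$E{\left(H \right)} = \sqrt{2} \sqrt{H^{2}}$ ($E{\left(H \right)} = \sqrt{H^{2} + H H} = \sqrt{H^{2} + H^{2}} = \sqrt{2 H^{2}} = \sqrt{2} \sqrt{H^{2}}$)
$A{\left(t \right)} = \frac{9 + t}{2 t}$
$\left(A{\left(-17 \right)} + E{\left(2 \right)}\right) - 192 = \left(\frac{9 - 17}{2 \left(-17\right)} + \sqrt{2} \sqrt{2^{2}}\right) - 192 = \left(\frac{1}{2} \left(- \frac{1}{17}\right) \left(-8\right) + \sqrt{2} \sqrt{4}\right) - 192 = \left(\frac{4}{17} + \sqrt{2} \cdot 2\right) - 192 = \left(\frac{4}{17} + 2 \sqrt{2}\right) - 192 = - \frac{3260}{17} + 2 \sqrt{2}$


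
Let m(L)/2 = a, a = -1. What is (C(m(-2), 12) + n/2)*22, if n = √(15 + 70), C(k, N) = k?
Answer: -44 + 11*√85 ≈ 57.415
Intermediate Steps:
m(L) = -2 (m(L) = 2*(-1) = -2)
n = √85 ≈ 9.2195
(C(m(-2), 12) + n/2)*22 = (-2 + √85/2)*22 = -44 + 11*√85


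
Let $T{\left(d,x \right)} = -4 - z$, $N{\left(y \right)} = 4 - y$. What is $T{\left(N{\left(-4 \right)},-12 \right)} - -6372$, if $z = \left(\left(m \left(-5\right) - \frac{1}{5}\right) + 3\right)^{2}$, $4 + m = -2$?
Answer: $\frac{132304}{25} \approx 5292.2$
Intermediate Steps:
$m = -6$ ($m = -4 - 2 = -6$)
$z = \frac{26896}{25}$ ($z = \left(\left(\left(-6\right) \left(-5\right) - \frac{1}{5}\right) + 3\right)^{2} = \left(\left(30 - \frac{1}{5}\right) + 3\right)^{2} = \left(\frac{149}{5} + 3\right)^{2} = \left(\frac{164}{5}\right)^{2} = \frac{26896}{25} \approx 1075.8$)
$T{\left(d,x \right)} = - \frac{26996}{25}$ ($T{\left(d,x \right)} = -4 - \frac{26896}{25} = - \frac{26996}{25}$)
$T{\left(N{\left(-4 \right)},-12 \right)} - -6372 = - \frac{26996}{25} - -6372 = - \frac{26996}{25} + 6372 = \frac{132304}{25}$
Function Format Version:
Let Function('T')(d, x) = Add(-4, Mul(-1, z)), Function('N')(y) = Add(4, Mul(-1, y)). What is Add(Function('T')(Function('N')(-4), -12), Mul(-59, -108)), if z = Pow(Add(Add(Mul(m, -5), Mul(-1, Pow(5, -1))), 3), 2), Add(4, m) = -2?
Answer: Rational(132304, 25) ≈ 5292.2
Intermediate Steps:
m = -6 (m = Add(-4, -2) = -6)
z = Rational(26896, 25) (z = Pow(Add(Add(Mul(-6, -5), Mul(-1, Pow(5, -1))), 3), 2) = Pow(Add(Add(30, Mul(-1, Rational(1, 5))), 3), 2) = Pow(Add(Add(30, Rational(-1, 5)), 3), 2) = Pow(Add(Rational(149, 5), 3), 2) = Pow(Rational(164, 5), 2) = Rational(26896, 25) ≈ 1075.8)
Function('T')(d, x) = Rational(-26996, 25) (Function('T')(d, x) = Add(-4, Mul(-1, Rational(26896, 25))) = Add(-4, Rational(-26896, 25)) = Rational(-26996, 25))
Add(Function('T')(Function('N')(-4), -12), Mul(-59, -108)) = Add(Rational(-26996, 25), Mul(-59, -108)) = Add(Rational(-26996, 25), 6372) = Rational(132304, 25)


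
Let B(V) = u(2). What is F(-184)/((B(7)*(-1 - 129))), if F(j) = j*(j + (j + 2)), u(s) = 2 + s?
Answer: -8418/65 ≈ -129.51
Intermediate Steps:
F(j) = j*(2 + 2*j) (F(j) = j*(j + (2 + j)) = j*(2 + 2*j))
B(V) = 4 (B(V) = 2 + 2 = 4)
F(-184)/((B(7)*(-1 - 129))) = (2*(-184)*(1 - 184))/((4*(-1 - 129))) = (2*(-184)*(-183))/((4*(-130))) = 67344/(-520) = 67344*(-1/520) = -8418/65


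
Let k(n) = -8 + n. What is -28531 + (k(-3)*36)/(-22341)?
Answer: -19315475/677 ≈ -28531.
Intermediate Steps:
-28531 + (k(-3)*36)/(-22341) = -28531 + ((-8 - 3)*36)/(-22341) = -28531 - 11*36*(-1/22341) = -28531 - 396*(-1/22341) = -28531 + 12/677 = -19315475/677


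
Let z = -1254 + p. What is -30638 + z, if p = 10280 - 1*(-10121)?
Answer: -11491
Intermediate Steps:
p = 20401 (p = 10280 + 10121 = 20401)
z = 19147 (z = -1254 + 20401 = 19147)
-30638 + z = -30638 + 19147 = -11491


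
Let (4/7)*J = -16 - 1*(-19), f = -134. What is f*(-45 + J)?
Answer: 10653/2 ≈ 5326.5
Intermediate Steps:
J = 21/4 (J = 7*(-16 - 1*(-19))/4 = 7*(-16 + 19)/4 = (7/4)*3 = 21/4 ≈ 5.2500)
f*(-45 + J) = -134*(-45 + 21/4) = -134*(-159/4) = 10653/2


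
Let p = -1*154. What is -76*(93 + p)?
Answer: 4636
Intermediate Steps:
p = -154
-76*(93 + p) = -76*(93 - 154) = -76*(-61) = 4636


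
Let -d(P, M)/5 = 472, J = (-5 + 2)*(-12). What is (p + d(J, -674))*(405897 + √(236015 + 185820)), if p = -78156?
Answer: -32681202852 - 80516*√421835 ≈ -3.2733e+10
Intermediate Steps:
J = 36 (J = -3*(-12) = 36)
d(P, M) = -2360 (d(P, M) = -5*472 = -2360)
(p + d(J, -674))*(405897 + √(236015 + 185820)) = (-78156 - 2360)*(405897 + √(236015 + 185820)) = -80516*(405897 + √421835) = -32681202852 - 80516*√421835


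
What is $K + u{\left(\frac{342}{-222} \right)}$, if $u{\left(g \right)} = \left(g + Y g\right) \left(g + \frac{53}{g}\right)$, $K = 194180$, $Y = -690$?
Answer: $\frac{213602086}{1369} \approx 1.5603 \cdot 10^{5}$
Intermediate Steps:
$u{\left(g \right)} = - 689 g \left(g + \frac{53}{g}\right)$ ($u{\left(g \right)} = \left(g - 690 g\right) \left(g + \frac{53}{g}\right) = - 689 g \left(g + \frac{53}{g}\right)$)
$K + u{\left(\frac{342}{-222} \right)} = 194180 - \left(36517 + 689 \left(\frac{342}{-222}\right)^{2}\right) = 194180 - \left(36517 + 689 \left(342 \left(- \frac{1}{222}\right)\right)^{2}\right) = 194180 - \left(36517 + 689 \left(- \frac{57}{37}\right)^{2}\right) = 194180 - \frac{52230334}{1369} = \frac{213602086}{1369}$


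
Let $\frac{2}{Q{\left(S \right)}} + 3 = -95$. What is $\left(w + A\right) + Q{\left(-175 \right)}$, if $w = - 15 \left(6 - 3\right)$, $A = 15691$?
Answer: $\frac{766653}{49} \approx 15646.0$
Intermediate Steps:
$Q{\left(S \right)} = - \frac{1}{49}$ ($Q{\left(S \right)} = \frac{2}{-3 - 95} = \frac{2}{-98} = 2 \left(- \frac{1}{98}\right) = - \frac{1}{49}$)
$w = -45$ ($w = \left(-15\right) 3 = -45$)
$\left(w + A\right) + Q{\left(-175 \right)} = \left(-45 + 15691\right) - \frac{1}{49} = 15646 - \frac{1}{49} = \frac{766653}{49}$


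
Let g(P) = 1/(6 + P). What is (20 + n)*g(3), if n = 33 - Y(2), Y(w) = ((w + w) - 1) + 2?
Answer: 16/3 ≈ 5.3333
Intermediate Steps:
Y(w) = 1 + 2*w (Y(w) = (2*w - 1) + 2 = (-1 + 2*w) + 2 = 1 + 2*w)
n = 28 (n = 33 - (1 + 2*2) = 33 - (1 + 4) = 33 - 1*5 = 33 - 5 = 28)
(20 + n)*g(3) = (20 + 28)/(6 + 3) = 48/9 = 48*(⅑) = 16/3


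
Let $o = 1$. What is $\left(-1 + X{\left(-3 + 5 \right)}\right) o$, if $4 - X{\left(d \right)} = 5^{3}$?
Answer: $-122$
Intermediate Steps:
$X{\left(d \right)} = -121$ ($X{\left(d \right)} = 4 - 5^{3} = 4 - 125 = -121$)
$\left(-1 + X{\left(-3 + 5 \right)}\right) o = \left(-1 - 121\right) 1 = \left(-122\right) 1 = -122$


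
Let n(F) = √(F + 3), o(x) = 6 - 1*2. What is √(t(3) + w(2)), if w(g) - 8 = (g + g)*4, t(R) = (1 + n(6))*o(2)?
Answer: 2*√10 ≈ 6.3246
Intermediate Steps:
o(x) = 4 (o(x) = 6 - 2 = 4)
n(F) = √(3 + F)
t(R) = 16 (t(R) = (1 + √(3 + 6))*4 = (1 + √9)*4 = (1 + 3)*4 = 4*4 = 16)
w(g) = 8 + 8*g (w(g) = 8 + (g + g)*4 = 8 + (2*g)*4 = 8 + 8*g)
√(t(3) + w(2)) = √(16 + (8 + 8*2)) = √(16 + (8 + 16)) = √(16 + 24) = √40 = 2*√10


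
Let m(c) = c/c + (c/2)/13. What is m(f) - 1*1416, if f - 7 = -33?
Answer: -1416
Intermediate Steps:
f = -26 (f = 7 - 33 = -26)
m(c) = 1 + c/26 (m(c) = 1 + (c*(½))*(1/13) = 1 + (c/2)*(1/13) = 1 + c/26)
m(f) - 1*1416 = (1 + (1/26)*(-26)) - 1*1416 = (1 - 1) - 1416 = 0 - 1416 = -1416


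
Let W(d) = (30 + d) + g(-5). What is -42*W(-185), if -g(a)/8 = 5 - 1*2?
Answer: 7518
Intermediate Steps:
g(a) = -24 (g(a) = -8*(5 - 1*2) = -8*(5 - 2) = -8*3 = -24)
W(d) = 6 + d (W(d) = (30 + d) - 24 = 6 + d)
-42*W(-185) = -42*(6 - 185) = -42*(-179) = 7518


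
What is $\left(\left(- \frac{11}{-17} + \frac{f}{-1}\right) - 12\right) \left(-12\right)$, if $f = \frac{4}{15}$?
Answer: $\frac{11852}{85} \approx 139.44$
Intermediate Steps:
$f = \frac{4}{15}$ ($f = 4 \cdot \frac{1}{15} = \frac{4}{15} \approx 0.26667$)
$\left(\left(- \frac{11}{-17} + \frac{f}{-1}\right) - 12\right) \left(-12\right) = \left(\left(- \frac{11}{-17} + \frac{4}{15 \left(-1\right)}\right) - 12\right) \left(-12\right) = \left(\left(\left(-11\right) \left(- \frac{1}{17}\right) + \frac{4}{15} \left(-1\right)\right) - 12\right) \left(-12\right) = \left(\left(\frac{11}{17} - \frac{4}{15}\right) - 12\right) \left(-12\right) = \left(\frac{97}{255} - 12\right) \left(-12\right) = \left(- \frac{2963}{255}\right) \left(-12\right) = \frac{11852}{85}$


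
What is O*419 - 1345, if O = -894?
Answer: -375931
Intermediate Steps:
O*419 - 1345 = -894*419 - 1345 = -374586 - 1345 = -375931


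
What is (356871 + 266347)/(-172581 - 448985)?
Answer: -311609/310783 ≈ -1.0027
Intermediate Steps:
(356871 + 266347)/(-172581 - 448985) = 623218/(-621566) = 623218*(-1/621566) = -311609/310783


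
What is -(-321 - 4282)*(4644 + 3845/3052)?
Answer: 65258263799/3052 ≈ 2.1382e+7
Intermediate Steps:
-(-321 - 4282)*(4644 + 3845/3052) = -(-4603)*(4644 + 3845*(1/3052)) = -(-4603)*(4644 + 3845/3052) = -(-4603)*14177333/3052 = -1*(-65258263799/3052) = 65258263799/3052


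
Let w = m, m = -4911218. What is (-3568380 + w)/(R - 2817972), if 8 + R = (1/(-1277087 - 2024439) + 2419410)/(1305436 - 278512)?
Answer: 28749367158136538352/9554117297944891861 ≈ 3.0091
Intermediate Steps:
w = -4911218
R = -19135585268533/3390416286024 (R = -8 + (1/(-1277087 - 2024439) + 2419410)/(1305436 - 278512) = -8 + (1/(-3301526) + 2419410)/1026924 = -8 + (-1/3301526 + 2419410)*(1/1026924) = -8 + (7987745019659/3301526)*(1/1026924) = -8 + 7987745019659/3390416286024 = -19135585268533/3390416286024 ≈ -5.6440)
(-3568380 + w)/(R - 2817972) = (-3568380 - 4911218)/(-19135585268533/3390416286024 - 2817972) = -8479598/(-9554117297944891861/3390416286024) = -8479598*(-3390416286024/9554117297944891861) = 28749367158136538352/9554117297944891861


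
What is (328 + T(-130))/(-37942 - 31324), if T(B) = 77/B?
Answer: -42563/9004580 ≈ -0.0047268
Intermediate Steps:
(328 + T(-130))/(-37942 - 31324) = (328 + 77/(-130))/(-37942 - 31324) = (328 + 77*(-1/130))/(-69266) = (328 - 77/130)*(-1/69266) = (42563/130)*(-1/69266) = -42563/9004580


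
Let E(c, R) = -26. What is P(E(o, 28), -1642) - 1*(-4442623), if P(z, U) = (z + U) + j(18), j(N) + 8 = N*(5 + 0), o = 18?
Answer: 4441037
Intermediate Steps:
j(N) = -8 + 5*N (j(N) = -8 + N*(5 + 0) = -8 + N*5 = -8 + 5*N)
P(z, U) = 82 + U + z (P(z, U) = (z + U) + (-8 + 5*18) = (U + z) + (-8 + 90) = (U + z) + 82 = 82 + U + z)
P(E(o, 28), -1642) - 1*(-4442623) = (82 - 1642 - 26) - 1*(-4442623) = -1586 + 4442623 = 4441037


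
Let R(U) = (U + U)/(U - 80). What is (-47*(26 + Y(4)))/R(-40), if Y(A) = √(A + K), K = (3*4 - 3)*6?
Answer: -1833 - 141*√58/2 ≈ -2369.9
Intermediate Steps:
K = 54 (K = (12 - 3)*6 = 9*6 = 54)
Y(A) = √(54 + A) (Y(A) = √(A + 54) = √(54 + A))
R(U) = 2*U/(-80 + U) (R(U) = (2*U)/(-80 + U) = 2*U/(-80 + U))
(-47*(26 + Y(4)))/R(-40) = (-47*(26 + √(54 + 4)))/((2*(-40)/(-80 - 40))) = (-47*(26 + √58))/((2*(-40)/(-120))) = (-1222 - 47*√58)/((2*(-40)*(-1/120))) = (-1222 - 47*√58)/(⅔) = (-1222 - 47*√58)*(3/2) = -1833 - 141*√58/2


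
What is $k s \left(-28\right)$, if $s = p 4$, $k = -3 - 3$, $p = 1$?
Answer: $672$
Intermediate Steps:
$k = -6$
$s = 4$ ($s = 1 \cdot 4 = 4$)
$k s \left(-28\right) = - 6 \cdot 4 \left(-28\right) = \left(-6\right) \left(-112\right) = 672$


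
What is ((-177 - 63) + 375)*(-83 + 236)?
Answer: 20655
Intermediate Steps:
((-177 - 63) + 375)*(-83 + 236) = (-240 + 375)*153 = 135*153 = 20655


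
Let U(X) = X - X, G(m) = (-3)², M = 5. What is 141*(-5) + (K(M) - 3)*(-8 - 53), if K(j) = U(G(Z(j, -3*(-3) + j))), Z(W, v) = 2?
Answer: -522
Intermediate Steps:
G(m) = 9
U(X) = 0
K(j) = 0
141*(-5) + (K(M) - 3)*(-8 - 53) = 141*(-5) + (0 - 3)*(-8 - 53) = -705 - 3*(-61) = -705 + 183 = -522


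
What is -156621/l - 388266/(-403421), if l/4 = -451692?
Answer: 254896928243/242962717776 ≈ 1.0491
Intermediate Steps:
l = -1806768 (l = 4*(-451692) = -1806768)
-156621/l - 388266/(-403421) = -156621/(-1806768) - 388266/(-403421) = -156621*(-1/1806768) - 388266*(-1/403421) = 52207/602256 + 388266/403421 = 254896928243/242962717776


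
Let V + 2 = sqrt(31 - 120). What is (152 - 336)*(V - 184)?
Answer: 34224 - 184*I*sqrt(89) ≈ 34224.0 - 1735.9*I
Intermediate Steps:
V = -2 + I*sqrt(89) (V = -2 + sqrt(31 - 120) = -2 + sqrt(-89) = -2 + I*sqrt(89) ≈ -2.0 + 9.434*I)
(152 - 336)*(V - 184) = (152 - 336)*((-2 + I*sqrt(89)) - 184) = -184*(-186 + I*sqrt(89)) = 34224 - 184*I*sqrt(89)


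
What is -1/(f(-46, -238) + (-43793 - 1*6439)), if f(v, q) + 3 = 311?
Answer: 1/49924 ≈ 2.0030e-5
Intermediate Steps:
f(v, q) = 308 (f(v, q) = -3 + 311 = 308)
-1/(f(-46, -238) + (-43793 - 1*6439)) = -1/(308 + (-43793 - 1*6439)) = -1/(308 + (-43793 - 6439)) = -1/(308 - 50232) = -1/(-49924) = -1*(-1/49924) = 1/49924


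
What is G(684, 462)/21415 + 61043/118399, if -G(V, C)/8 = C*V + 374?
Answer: -298367263499/2535514585 ≈ -117.68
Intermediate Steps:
G(V, C) = -2992 - 8*C*V (G(V, C) = -8*(C*V + 374) = -8*(374 + C*V) = -2992 - 8*C*V)
G(684, 462)/21415 + 61043/118399 = (-2992 - 8*462*684)/21415 + 61043/118399 = (-2992 - 2528064)*(1/21415) + 61043*(1/118399) = -2531056*1/21415 + 61043/118399 = -2531056/21415 + 61043/118399 = -298367263499/2535514585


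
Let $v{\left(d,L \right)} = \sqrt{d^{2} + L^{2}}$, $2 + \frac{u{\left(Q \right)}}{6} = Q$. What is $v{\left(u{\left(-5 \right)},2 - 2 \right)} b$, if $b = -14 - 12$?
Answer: $-1092$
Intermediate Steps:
$u{\left(Q \right)} = -12 + 6 Q$
$b = -26$ ($b = -14 - 12 = -26$)
$v{\left(d,L \right)} = \sqrt{L^{2} + d^{2}}$
$v{\left(u{\left(-5 \right)},2 - 2 \right)} b = \sqrt{\left(2 - 2\right)^{2} + \left(-12 + 6 \left(-5\right)\right)^{2}} \left(-26\right) = \sqrt{0^{2} + \left(-12 - 30\right)^{2}} \left(-26\right) = \sqrt{0 + \left(-42\right)^{2}} \left(-26\right) = \sqrt{0 + 1764} \left(-26\right) = \sqrt{1764} \left(-26\right) = 42 \left(-26\right) = -1092$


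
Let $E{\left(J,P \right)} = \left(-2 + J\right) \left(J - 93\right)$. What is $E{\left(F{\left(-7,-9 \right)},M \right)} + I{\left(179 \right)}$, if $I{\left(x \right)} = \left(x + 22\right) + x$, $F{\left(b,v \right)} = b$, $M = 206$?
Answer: $1280$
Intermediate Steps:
$E{\left(J,P \right)} = \left(-93 + J\right) \left(-2 + J\right)$ ($E{\left(J,P \right)} = \left(-2 + J\right) \left(-93 + J\right) = \left(-93 + J\right) \left(-2 + J\right)$)
$I{\left(x \right)} = 22 + 2 x$ ($I{\left(x \right)} = \left(22 + x\right) + x = 22 + 2 x$)
$E{\left(F{\left(-7,-9 \right)},M \right)} + I{\left(179 \right)} = \left(186 + \left(-7\right)^{2} - -665\right) + \left(22 + 2 \cdot 179\right) = \left(186 + 49 + 665\right) + \left(22 + 358\right) = 900 + 380 = 1280$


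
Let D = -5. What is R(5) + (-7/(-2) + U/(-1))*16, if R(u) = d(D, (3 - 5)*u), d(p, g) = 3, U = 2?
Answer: 27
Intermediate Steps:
R(u) = 3
R(5) + (-7/(-2) + U/(-1))*16 = 3 + (-7/(-2) + 2/(-1))*16 = 3 + (-7*(-1/2) + 2*(-1))*16 = 3 + (7/2 - 2)*16 = 3 + (3/2)*16 = 3 + 24 = 27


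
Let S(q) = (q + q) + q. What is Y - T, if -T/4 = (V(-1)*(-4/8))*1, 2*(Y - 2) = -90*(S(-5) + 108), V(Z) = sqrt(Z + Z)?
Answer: -4183 - 2*I*sqrt(2) ≈ -4183.0 - 2.8284*I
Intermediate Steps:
S(q) = 3*q (S(q) = 2*q + q = 3*q)
V(Z) = sqrt(2)*sqrt(Z) (V(Z) = sqrt(2*Z) = sqrt(2)*sqrt(Z))
Y = -4183 (Y = 2 + (-90*(3*(-5) + 108))/2 = 2 + (-90*(-15 + 108))/2 = 2 + (-90*93)/2 = 2 + (1/2)*(-8370) = 2 - 4185 = -4183)
T = 2*I*sqrt(2) (T = -4*(sqrt(2)*sqrt(-1))*(-4/8) = -4*(sqrt(2)*I)*(-4*1/8) = -4*(I*sqrt(2))*(-1/2) = -4*(-I*sqrt(2)/2) = -(-2)*I*sqrt(2) = 2*I*sqrt(2) ≈ 2.8284*I)
Y - T = -4183 - 2*I*sqrt(2)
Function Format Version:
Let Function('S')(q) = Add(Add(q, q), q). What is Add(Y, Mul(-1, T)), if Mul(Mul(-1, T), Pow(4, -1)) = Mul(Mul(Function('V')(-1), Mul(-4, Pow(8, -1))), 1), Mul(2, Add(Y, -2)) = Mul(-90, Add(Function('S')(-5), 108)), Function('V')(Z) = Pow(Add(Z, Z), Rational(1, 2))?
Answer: Add(-4183, Mul(-2, I, Pow(2, Rational(1, 2)))) ≈ Add(-4183.0, Mul(-2.8284, I))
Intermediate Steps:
Function('S')(q) = Mul(3, q) (Function('S')(q) = Add(Mul(2, q), q) = Mul(3, q))
Function('V')(Z) = Mul(Pow(2, Rational(1, 2)), Pow(Z, Rational(1, 2))) (Function('V')(Z) = Pow(Mul(2, Z), Rational(1, 2)) = Mul(Pow(2, Rational(1, 2)), Pow(Z, Rational(1, 2))))
Y = -4183 (Y = Add(2, Mul(Rational(1, 2), Mul(-90, Add(Mul(3, -5), 108)))) = Add(2, Mul(Rational(1, 2), Mul(-90, Add(-15, 108)))) = Add(2, Mul(Rational(1, 2), Mul(-90, 93))) = Add(2, Mul(Rational(1, 2), -8370)) = Add(2, -4185) = -4183)
T = Mul(2, I, Pow(2, Rational(1, 2))) (T = Mul(-4, Mul(Mul(Mul(Pow(2, Rational(1, 2)), Pow(-1, Rational(1, 2))), Mul(-4, Pow(8, -1))), 1)) = Mul(-4, Mul(Mul(Mul(Pow(2, Rational(1, 2)), I), Mul(-4, Rational(1, 8))), 1)) = Mul(-4, Mul(Mul(Mul(I, Pow(2, Rational(1, 2))), Rational(-1, 2)), 1)) = Mul(-4, Mul(Mul(Rational(-1, 2), I, Pow(2, Rational(1, 2))), 1)) = Mul(-4, Mul(Rational(-1, 2), I, Pow(2, Rational(1, 2)))) = Mul(2, I, Pow(2, Rational(1, 2))) ≈ Mul(2.8284, I))
Add(Y, Mul(-1, T)) = Add(-4183, Mul(-1, Mul(2, I, Pow(2, Rational(1, 2))))) = Add(-4183, Mul(-2, I, Pow(2, Rational(1, 2))))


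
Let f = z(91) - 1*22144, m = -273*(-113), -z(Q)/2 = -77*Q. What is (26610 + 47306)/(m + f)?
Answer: 73916/22719 ≈ 3.2535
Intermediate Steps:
z(Q) = 154*Q (z(Q) = -(-154)*Q = 154*Q)
m = 30849
f = -8130 (f = 154*91 - 1*22144 = 14014 - 22144 = -8130)
(26610 + 47306)/(m + f) = (26610 + 47306)/(30849 - 8130) = 73916/22719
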